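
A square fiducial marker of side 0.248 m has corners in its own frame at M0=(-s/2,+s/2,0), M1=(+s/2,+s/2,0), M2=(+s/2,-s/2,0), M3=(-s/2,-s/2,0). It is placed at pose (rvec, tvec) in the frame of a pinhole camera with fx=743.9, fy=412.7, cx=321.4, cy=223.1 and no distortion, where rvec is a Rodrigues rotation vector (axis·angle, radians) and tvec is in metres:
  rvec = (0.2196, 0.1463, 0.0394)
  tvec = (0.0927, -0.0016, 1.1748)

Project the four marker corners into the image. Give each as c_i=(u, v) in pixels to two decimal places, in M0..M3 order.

Intrinsics K: fx=743.9, fy=412.7, cx=321.4, cy=223.1
Marker side s = 0.248 m; corners in marker frame (Z=0):
  M0 = (-0.1240, +0.1240, 0)
  M1 = (+0.1240, +0.1240, 0)
  M2 = (+0.1240, -0.1240, 0)
  M3 = (-0.1240, -0.1240, 0)
rvec = (0.2196, 0.1463, 0.0394), |rvec| = θ = 0.26680 rad = 15.286°
Rodrigues: sinθ=0.26364, 1−cosθ=0.03538; R = I + sinθ·[k]× + (1−cosθ)·[k]×²:
    [+0.98859 -0.02297 +0.14887]
    [+0.05490 +0.97526 -0.21414]
    [-0.14027 +0.21987 +0.96539]
t = (0.0927, -0.0016, 1.1748) m
M0: Pc = R·M0+t = (-0.03273, +0.11252, +1.21946); u = 743.9·(-0.03273)/1.21946 + 321.4 = 301.4321, v = 412.7·(+0.11252)/1.21946 + 223.1 = 261.1815
M1: Pc = R·M1+t = (+0.21244, +0.12614, +1.18467); u = 743.9·(+0.21244)/1.18467 + 321.4 = 454.7976, v = 412.7·(+0.12614)/1.18467 + 223.1 = 267.0430
M2: Pc = R·M2+t = (+0.21813, -0.11572, +1.13014); u = 743.9·(+0.21813)/1.13014 + 321.4 = 464.9828, v = 412.7·(-0.11572)/1.13014 + 223.1 = 180.8404
M3: Pc = R·M3+t = (-0.02704, -0.12934, +1.16493); u = 743.9·(-0.02704)/1.16493 + 321.4 = 304.1345, v = 412.7·(-0.12934)/1.16493 + 223.1 = 177.2787

c0=(301.43, 261.18) c1=(454.80, 267.04) c2=(464.98, 180.84) c3=(304.13, 177.28)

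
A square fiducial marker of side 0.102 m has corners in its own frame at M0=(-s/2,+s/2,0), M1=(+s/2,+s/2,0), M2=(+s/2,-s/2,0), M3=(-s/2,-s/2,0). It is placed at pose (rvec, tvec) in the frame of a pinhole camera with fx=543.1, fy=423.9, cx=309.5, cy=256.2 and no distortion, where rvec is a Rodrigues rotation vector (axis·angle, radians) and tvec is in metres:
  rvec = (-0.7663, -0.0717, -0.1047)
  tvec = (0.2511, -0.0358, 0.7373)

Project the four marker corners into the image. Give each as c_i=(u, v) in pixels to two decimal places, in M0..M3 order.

Intrinsics K: fx=543.1, fy=423.9, cx=309.5, cy=256.2
Marker side s = 0.102 m; corners in marker frame (Z=0):
  M0 = (-0.0510, +0.0510, 0)
  M1 = (+0.0510, +0.0510, 0)
  M2 = (+0.0510, -0.0510, 0)
  M3 = (-0.0510, -0.0510, 0)
rvec = (-0.7663, -0.0717, -0.1047), |rvec| = θ = 0.77674 rad = 44.504°
Rodrigues: sinθ=0.70096, 1−cosθ=0.28679; R = I + sinθ·[k]× + (1−cosθ)·[k]×²:
    [+0.99235 +0.12060 -0.02657]
    [-0.06837 +0.71565 +0.69511]
    [+0.10284 -0.68797 +0.71842]
t = (0.2511, -0.0358, 0.7373) m
M0: Pc = R·M0+t = (+0.20664, +0.00418, +0.69697); u = 543.1·(+0.20664)/0.69697 + 309.5 = 470.5213, v = 423.9·(+0.00418)/0.69697 + 256.2 = 258.7452
M1: Pc = R·M1+t = (+0.30786, -0.00279, +0.70746); u = 543.1·(+0.30786)/0.70746 + 309.5 = 545.8375, v = 423.9·(-0.00279)/0.70746 + 256.2 = 254.5291
M2: Pc = R·M2+t = (+0.29556, -0.07578, +0.77763); u = 543.1·(+0.29556)/0.77763 + 309.5 = 515.9191, v = 423.9·(-0.07578)/0.77763 + 256.2 = 214.8884
M3: Pc = R·M3+t = (+0.19434, -0.06881, +0.76714); u = 543.1·(+0.19434)/0.76714 + 309.5 = 447.0833, v = 423.9·(-0.06881)/0.76714 + 256.2 = 218.1768

c0=(470.52, 258.75) c1=(545.84, 254.53) c2=(515.92, 214.89) c3=(447.08, 218.18)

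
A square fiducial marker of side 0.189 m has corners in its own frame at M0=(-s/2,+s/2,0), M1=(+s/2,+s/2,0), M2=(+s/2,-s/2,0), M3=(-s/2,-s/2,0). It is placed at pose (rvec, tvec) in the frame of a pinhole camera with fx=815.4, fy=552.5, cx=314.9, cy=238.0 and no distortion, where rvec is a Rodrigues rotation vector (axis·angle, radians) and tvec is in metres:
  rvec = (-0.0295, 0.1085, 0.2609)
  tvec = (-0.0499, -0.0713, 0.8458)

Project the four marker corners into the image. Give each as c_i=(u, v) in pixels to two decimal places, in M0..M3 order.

Intrinsics K: fx=815.4, fy=552.5, cx=314.9, cy=238.0
Marker side s = 0.189 m; corners in marker frame (Z=0):
  M0 = (-0.0945, +0.0945, 0)
  M1 = (+0.0945, +0.0945, 0)
  M2 = (+0.0945, -0.0945, 0)
  M3 = (-0.0945, -0.0945, 0)
rvec = (-0.0295, 0.1085, 0.2609), |rvec| = θ = 0.28410 rad = 16.278°
Rodrigues: sinθ=0.28029, 1−cosθ=0.04008; R = I + sinθ·[k]× + (1−cosθ)·[k]×²:
    [+0.96035 -0.25899 +0.10322]
    [+0.25581 +0.96576 +0.04316]
    [-0.11087 -0.01505 +0.99372]
t = (-0.0499, -0.0713, 0.8458) m
M0: Pc = R·M0+t = (-0.16513, -0.00421, +0.85486); u = 815.4·(-0.16513)/0.85486 + 314.9 = 157.3936, v = 552.5·(-0.00421)/0.85486 + 238.0 = 235.2790
M1: Pc = R·M1+t = (+0.01638, +0.04414, +0.83390); u = 815.4·(+0.01638)/0.83390 + 314.9 = 330.9145, v = 552.5·(+0.04414)/0.83390 + 238.0 = 267.2442
M2: Pc = R·M2+t = (+0.06533, -0.13839, +0.83674); u = 815.4·(+0.06533)/0.83674 + 314.9 = 378.5613, v = 552.5·(-0.13839)/0.83674 + 238.0 = 146.6215
M3: Pc = R·M3+t = (-0.11618, -0.18674, +0.85770); u = 815.4·(-0.11618)/0.85770 + 314.9 = 204.4517, v = 552.5·(-0.18674)/0.85770 + 238.0 = 117.7092

c0=(157.39, 235.28) c1=(330.91, 267.24) c2=(378.56, 146.62) c3=(204.45, 117.71)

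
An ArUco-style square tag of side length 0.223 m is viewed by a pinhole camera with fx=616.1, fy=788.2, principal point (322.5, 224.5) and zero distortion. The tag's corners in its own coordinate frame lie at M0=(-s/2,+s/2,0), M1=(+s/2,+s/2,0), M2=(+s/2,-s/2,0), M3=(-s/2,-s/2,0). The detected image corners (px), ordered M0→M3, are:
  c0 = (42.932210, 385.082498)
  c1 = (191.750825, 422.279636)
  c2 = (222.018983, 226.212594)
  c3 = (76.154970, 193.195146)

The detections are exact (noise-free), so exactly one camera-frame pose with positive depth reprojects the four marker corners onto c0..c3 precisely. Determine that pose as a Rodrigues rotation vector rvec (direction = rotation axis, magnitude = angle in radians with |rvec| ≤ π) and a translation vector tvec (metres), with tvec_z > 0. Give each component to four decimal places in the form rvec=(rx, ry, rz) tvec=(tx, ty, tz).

rvec=(-0.1017, 0.0609, 0.1761) tvec=(-0.2761, 0.0920, 0.8966)

Intrinsics K: fx=616.1, fy=788.2, cx=322.5, cy=224.5
Marker side s = 0.223 m; corners in marker frame (Z=0):
  M0 = (-0.1115, +0.1115, 0)
  M1 = (+0.1115, +0.1115, 0)
  M2 = (+0.1115, -0.1115, 0)
  M3 = (-0.1115, -0.1115, 0)
Detected image corners:
  c0 = (42.932210, 385.082498) px
  c1 = (191.750825, 422.279636) px
  c2 = (222.018983, 226.212594) px
  c3 = (76.154970, 193.195146) px
Planar DLT: solve 8×8 A·h = b for H (H[2,2]=1):
  H  [+650.34262 -156.61206 +132.76764]
  H  [+133.60257 +837.08332 +305.38847]
  H  [-0.07733 -0.10658 +1.00000]
B = K⁻¹H; ‖b₁‖=1.115353, ‖b₂‖=1.115353; λ = 2/(‖b₁‖+‖b₂‖) = 0.896577, sign → tz>0 ⇒ λ=+0.896577
r₁ = λ·B[:,0] = (+0.98270,+0.17172,-0.06934); r₂ = λ·B[:,1] = (-0.17789,+0.97940,-0.09556)
r₃ = r₁×r₂ = (+0.05150,+0.10624,+0.99301); SVD([r₁ r₂ r₃]) → R = UVᵀ:
  R  [+0.98270 -0.17789 +0.05150]
  R  [+0.17172 +0.97940 +0.10624]
  R  [-0.06934 -0.09556 +0.99301]
t = (-0.27611, +0.09201, +0.89658) m
tr R = 2.955108; θ = arccos((tr R − 1)/2) = 0.212275 rad = 12.162°
axis k = ((R−Rᵀ)₃₂, (R−Rᵀ)₁₃, (R−Rᵀ)₂₁) / (2 sinθ) = (-0.478925, +0.286765, +0.829697)
rvec = θ·k = (-0.101664, +0.060873, +0.176124)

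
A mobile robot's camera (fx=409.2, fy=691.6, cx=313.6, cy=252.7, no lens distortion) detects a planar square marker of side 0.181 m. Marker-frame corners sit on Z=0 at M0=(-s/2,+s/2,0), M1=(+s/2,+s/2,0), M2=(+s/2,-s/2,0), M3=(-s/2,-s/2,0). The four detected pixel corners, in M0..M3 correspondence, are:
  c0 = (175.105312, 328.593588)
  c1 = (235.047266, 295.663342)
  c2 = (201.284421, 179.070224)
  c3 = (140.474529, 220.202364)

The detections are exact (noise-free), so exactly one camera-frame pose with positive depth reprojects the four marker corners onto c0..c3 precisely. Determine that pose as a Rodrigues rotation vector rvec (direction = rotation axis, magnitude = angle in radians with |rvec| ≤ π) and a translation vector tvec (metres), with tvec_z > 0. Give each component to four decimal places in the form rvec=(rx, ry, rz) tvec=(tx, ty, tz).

rvec=(0.3193, 0.2726, -0.3533) tvec=(-0.3049, 0.0072, 0.9895)

Intrinsics K: fx=409.2, fy=691.6, cx=313.6, cy=252.7
Marker side s = 0.181 m; corners in marker frame (Z=0):
  M0 = (-0.0905, +0.0905, 0)
  M1 = (+0.0905, +0.0905, 0)
  M2 = (+0.0905, -0.0905, 0)
  M3 = (-0.0905, -0.0905, 0)
Detected image corners:
  c0 = (175.105312, 328.593588) px
  c1 = (235.047266, 295.663342) px
  c2 = (201.284421, 179.070224) px
  c3 = (140.474529, 220.202364) px
Planar DLT: solve 8×8 A·h = b for H (H[2,2]=1):
  H  [+273.83283 +237.73372 +187.51167]
  H  [-285.29864 +687.18872 +257.73399]
  H  [-0.31748 +0.25924 +1.00000]
B = K⁻¹H; ‖b₁‖=1.010630, ‖b₂‖=1.010630; λ = 2/(‖b₁‖+‖b₂‖) = 0.989482, sign → tz>0 ⇒ λ=+0.989482
r₁ = λ·B[:,0] = (+0.90290,-0.29340,-0.31414); r₂ = λ·B[:,1] = (+0.37827,+0.88944,+0.25652)
r₃ = r₁×r₂ = (+0.20415,-0.35044,+0.91406); SVD([r₁ r₂ r₃]) → R = UVᵀ:
  R  [+0.90290 +0.37827 +0.20415]
  R  [-0.29340 +0.88944 -0.35044]
  R  [-0.31414 +0.25652 +0.91406]
t = (-0.30489, +0.00720, +0.98948) m
tr R = 2.706409; θ = arccos((tr R − 1)/2) = 0.548698 rad = 31.438°
axis k = ((R−Rᵀ)₃₂, (R−Rᵀ)₁₃, (R−Rᵀ)₂₁) / (2 sinθ) = (+0.581850, +0.496852, -0.643885)
rvec = θ·k = (+0.319260, +0.272621, -0.353298)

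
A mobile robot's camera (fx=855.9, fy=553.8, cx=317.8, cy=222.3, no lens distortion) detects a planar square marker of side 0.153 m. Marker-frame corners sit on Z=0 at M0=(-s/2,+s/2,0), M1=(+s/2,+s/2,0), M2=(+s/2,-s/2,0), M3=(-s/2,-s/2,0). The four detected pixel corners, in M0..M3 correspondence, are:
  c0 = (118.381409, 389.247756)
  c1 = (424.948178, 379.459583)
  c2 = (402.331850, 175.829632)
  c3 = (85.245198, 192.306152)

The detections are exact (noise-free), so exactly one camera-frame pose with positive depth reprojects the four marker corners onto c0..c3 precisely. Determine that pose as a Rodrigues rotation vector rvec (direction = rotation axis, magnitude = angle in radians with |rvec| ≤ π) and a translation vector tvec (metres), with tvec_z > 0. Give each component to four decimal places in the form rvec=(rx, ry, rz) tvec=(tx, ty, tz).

Intrinsics K: fx=855.9, fy=553.8, cx=317.8, cy=222.3
Marker side s = 0.153 m; corners in marker frame (Z=0):
  M0 = (-0.0765, +0.0765, 0)
  M1 = (+0.0765, +0.0765, 0)
  M2 = (+0.0765, -0.0765, 0)
  M3 = (-0.0765, -0.0765, 0)
Detected image corners:
  c0 = (118.381409, 389.247756) px
  c1 = (424.948178, 379.459583) px
  c2 = (402.331850, 175.829632) px
  c3 = (85.245198, 192.306152) px
Planar DLT: solve 8×8 A·h = b for H (H[2,2]=1):
  H  [+1985.23593 +244.22738 +255.56440]
  H  [-143.01907 +1376.53468 +286.14055]
  H  [-0.20262 +0.23861 +1.00000]
B = K⁻¹H; ‖b₁‖=2.409764, ‖b₂‖=2.409764; λ = 2/(‖b₁‖+‖b₂‖) = 0.414978, sign → tz>0 ⇒ λ=+0.414978
r₁ = λ·B[:,0] = (+0.99375,-0.07342,-0.08408); r₂ = λ·B[:,1] = (+0.08165,+0.99173,+0.09902)
r₃ = r₁×r₂ = (+0.07612,-0.10526,+0.99153); SVD([r₁ r₂ r₃]) → R = UVᵀ:
  R  [+0.99375 +0.08165 +0.07612]
  R  [-0.07342 +0.99173 -0.10526]
  R  [-0.08408 +0.09902 +0.99153]
t = (-0.03017, +0.04784, +0.41498) m
tr R = 2.977008; θ = arccos((tr R − 1)/2) = 0.151777 rad = 8.696°
axis k = ((R−Rᵀ)₃₂, (R−Rᵀ)₁₃, (R−Rᵀ)₂₁) / (2 sinθ) = (+0.675563, +0.529771, -0.512793)
rvec = θ·k = (+0.102535, +0.080407, -0.077830)

rvec=(0.1025, 0.0804, -0.0778) tvec=(-0.0302, 0.0478, 0.4150)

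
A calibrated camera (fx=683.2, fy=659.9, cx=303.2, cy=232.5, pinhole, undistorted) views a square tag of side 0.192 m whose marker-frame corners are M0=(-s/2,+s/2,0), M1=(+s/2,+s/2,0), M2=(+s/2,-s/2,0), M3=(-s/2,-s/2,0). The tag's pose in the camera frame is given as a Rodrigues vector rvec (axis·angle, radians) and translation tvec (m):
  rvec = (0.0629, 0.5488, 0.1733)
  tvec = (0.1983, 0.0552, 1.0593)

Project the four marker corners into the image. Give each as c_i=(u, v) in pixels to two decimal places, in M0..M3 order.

c0=(366.50, 310.53) c1=(480.49, 340.49) c2=(503.37, 218.06) c3=(385.22, 198.53)

Intrinsics K: fx=683.2, fy=659.9, cx=303.2, cy=232.5
Marker side s = 0.192 m; corners in marker frame (Z=0):
  M0 = (-0.0960, +0.0960, 0)
  M1 = (+0.0960, +0.0960, 0)
  M2 = (+0.0960, -0.0960, 0)
  M3 = (-0.0960, -0.0960, 0)
rvec = (0.0629, 0.5488, 0.1733), |rvec| = θ = 0.57894 rad = 33.171°
Rodrigues: sinθ=0.54714, 1−cosθ=0.16296; R = I + sinθ·[k]× + (1−cosθ)·[k]×²:
    [+0.83897 -0.14700 +0.52395]
    [+0.18056 +0.98347 -0.01320]
    [-0.51335 +0.10568 +0.85165]
t = (0.1983, 0.0552, 1.0593) m
M0: Pc = R·M0+t = (+0.10365, +0.13228, +1.11873); u = 683.2·(+0.10365)/1.11873 + 303.2 = 366.4969, v = 659.9·(+0.13228)/1.11873 + 232.5 = 310.5273
M1: Pc = R·M1+t = (+0.26473, +0.16695, +1.02016); u = 683.2·(+0.26473)/1.02016 + 303.2 = 480.4881, v = 659.9·(+0.16695)/1.02016 + 232.5 = 340.4912
M2: Pc = R·M2+t = (+0.29295, -0.02188, +0.99987); u = 683.2·(+0.29295)/0.99987 + 303.2 = 503.3707, v = 659.9·(-0.02188)/0.99987 + 232.5 = 218.0599
M3: Pc = R·M3+t = (+0.13187, -0.05655, +1.09844); u = 683.2·(+0.13187)/1.09844 + 303.2 = 385.2204, v = 659.9·(-0.05655)/1.09844 + 232.5 = 198.5283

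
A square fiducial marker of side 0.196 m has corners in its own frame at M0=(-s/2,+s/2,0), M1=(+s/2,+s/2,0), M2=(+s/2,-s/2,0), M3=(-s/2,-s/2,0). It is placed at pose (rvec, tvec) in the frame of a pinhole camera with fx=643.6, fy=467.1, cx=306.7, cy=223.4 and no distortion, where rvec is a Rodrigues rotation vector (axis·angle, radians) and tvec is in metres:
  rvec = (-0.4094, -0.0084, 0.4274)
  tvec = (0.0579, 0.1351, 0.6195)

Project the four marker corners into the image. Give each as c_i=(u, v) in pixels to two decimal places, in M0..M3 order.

c0=(229.43, 363.58) c1=(427.68, 431.80) c2=(491.40, 290.53) c3=(314.36, 233.32)

Intrinsics K: fx=643.6, fy=467.1, cx=306.7, cy=223.4
Marker side s = 0.196 m; corners in marker frame (Z=0):
  M0 = (-0.0980, +0.0980, 0)
  M1 = (+0.0980, +0.0980, 0)
  M2 = (+0.0980, -0.0980, 0)
  M3 = (-0.0980, -0.0980, 0)
rvec = (-0.4094, -0.0084, 0.4274), |rvec| = θ = 0.59190 rad = 33.914°
Rodrigues: sinθ=0.55794, 1−cosθ=0.17012; R = I + sinθ·[k]× + (1−cosθ)·[k]×²:
    [+0.91127 -0.40121 -0.09288]
    [+0.40455 +0.82991 +0.38417]
    [-0.07705 -0.38765 +0.91858]
t = (0.0579, 0.1351, 0.6195) m
M0: Pc = R·M0+t = (-0.07072, +0.17679, +0.58906); u = 643.6·(-0.07072)/0.58906 + 306.7 = 229.4296, v = 467.1·(+0.17679)/0.58906 + 223.4 = 363.5838
M1: Pc = R·M1+t = (+0.10789, +0.25608, +0.57396); u = 643.6·(+0.10789)/0.57396 + 306.7 = 427.6759, v = 467.1·(+0.25608)/0.57396 + 223.4 = 431.8009
M2: Pc = R·M2+t = (+0.18652, +0.09341, +0.64994); u = 643.6·(+0.18652)/0.64994 + 306.7 = 491.4030, v = 467.1·(+0.09341)/0.64994 + 223.4 = 290.5350
M3: Pc = R·M3+t = (+0.00791, +0.01412, +0.66504); u = 643.6·(+0.00791)/0.66504 + 306.7 = 314.3591, v = 467.1·(+0.01412)/0.66504 + 223.4 = 233.3193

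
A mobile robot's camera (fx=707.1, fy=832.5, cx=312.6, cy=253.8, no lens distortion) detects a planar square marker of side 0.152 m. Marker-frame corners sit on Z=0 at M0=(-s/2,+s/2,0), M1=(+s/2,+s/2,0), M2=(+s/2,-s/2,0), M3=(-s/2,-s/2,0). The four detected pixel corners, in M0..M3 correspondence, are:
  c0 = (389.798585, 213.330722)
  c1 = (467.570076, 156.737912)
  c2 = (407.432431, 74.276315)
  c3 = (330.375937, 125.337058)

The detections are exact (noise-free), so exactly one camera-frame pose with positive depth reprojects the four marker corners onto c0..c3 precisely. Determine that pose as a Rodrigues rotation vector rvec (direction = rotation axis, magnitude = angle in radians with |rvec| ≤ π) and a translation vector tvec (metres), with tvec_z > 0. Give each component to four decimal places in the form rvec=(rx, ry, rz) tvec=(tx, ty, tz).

rvec=(-0.3718, -0.1967, -0.5844) tvec=(0.1328, -0.1473, 1.0876)

Intrinsics K: fx=707.1, fy=832.5, cx=312.6, cy=253.8
Marker side s = 0.152 m; corners in marker frame (Z=0):
  M0 = (-0.0760, +0.0760, 0)
  M1 = (+0.0760, +0.0760, 0)
  M2 = (+0.0760, -0.0760, 0)
  M3 = (-0.0760, -0.0760, 0)
Detected image corners:
  c0 = (389.798585, 213.330722) px
  c1 = (467.570076, 156.737912) px
  c2 = (407.432431, 74.276315) px
  c3 = (330.375937, 125.337058) px
Planar DLT: solve 8×8 A·h = b for H (H[2,2]=1):
  H  [+613.43975 +288.65271 +398.96647]
  H  [-316.55345 +522.96107 +141.03599]
  H  [+0.26125 -0.26250 +1.00000]
B = K⁻¹H; ‖b₁‖=0.919416, ‖b₂‖=0.919416; λ = 2/(‖b₁‖+‖b₂‖) = 1.087647, sign → tz>0 ⇒ λ=+1.087647
r₁ = λ·B[:,0] = (+0.81796,-0.50020,+0.28415); r₂ = λ·B[:,1] = (+0.57022,+0.77028,-0.28551)
r₃ = r₁×r₂ = (-0.07606,+0.39556,+0.91528); SVD([r₁ r₂ r₃]) → R = UVᵀ:
  R  [+0.81796 +0.57022 -0.07606]
  R  [-0.50020 +0.77028 +0.39556]
  R  [+0.28415 -0.28551 +0.91528]
t = (+0.13285, -0.14732, +1.08765) m
tr R = 2.503529; θ = arccos((tr R − 1)/2) = 0.720062 rad = 41.257°
axis k = ((R−Rᵀ)₃₂, (R−Rᵀ)₁₃, (R−Rᵀ)₂₁) / (2 sinθ) = (-0.516408, -0.273118, -0.811621)
rvec = θ·k = (-0.371846, -0.196662, -0.584418)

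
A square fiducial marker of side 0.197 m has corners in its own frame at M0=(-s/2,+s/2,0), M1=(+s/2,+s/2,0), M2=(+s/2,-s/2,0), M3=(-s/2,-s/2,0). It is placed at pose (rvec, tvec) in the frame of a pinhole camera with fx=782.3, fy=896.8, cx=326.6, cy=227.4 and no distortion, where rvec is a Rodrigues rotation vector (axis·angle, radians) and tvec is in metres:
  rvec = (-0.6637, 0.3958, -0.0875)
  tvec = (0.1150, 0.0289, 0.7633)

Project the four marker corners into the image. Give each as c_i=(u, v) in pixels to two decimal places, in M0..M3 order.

Intrinsics K: fx=782.3, fy=896.8, cx=326.6, cy=227.4
Marker side s = 0.197 m; corners in marker frame (Z=0):
  M0 = (-0.0985, +0.0985, 0)
  M1 = (+0.0985, +0.0985, 0)
  M2 = (+0.0985, -0.0985, 0)
  M3 = (-0.0985, -0.0985, 0)
rvec = (-0.6637, 0.3958, -0.0875), |rvec| = θ = 0.77770 rad = 44.559°
Rodrigues: sinθ=0.70164, 1−cosθ=0.28747; R = I + sinθ·[k]× + (1−cosθ)·[k]×²:
    [+0.92190 -0.04592 +0.38469]
    [-0.20380 +0.78699 +0.58233]
    [-0.32949 -0.61525 +0.71617]
t = (0.1150, 0.0289, 0.7633) m
M0: Pc = R·M0+t = (+0.01967, +0.12649, +0.73515); u = 782.3·(+0.01967)/0.73515 + 326.6 = 347.5316, v = 896.8·(+0.12649)/0.73515 + 227.4 = 381.7068
M1: Pc = R·M1+t = (+0.20128, +0.08634, +0.67024); u = 782.3·(+0.20128)/0.67024 + 326.6 = 561.5371, v = 896.8·(+0.08634)/0.67024 + 227.4 = 342.9306
M2: Pc = R·M2+t = (+0.21033, -0.06869, +0.79145); u = 782.3·(+0.21033)/0.79145 + 326.6 = 534.4989, v = 896.8·(-0.06869)/0.79145 + 227.4 = 149.5630
M3: Pc = R·M3+t = (+0.02872, -0.02854, +0.85636); u = 782.3·(+0.02872)/0.85636 + 326.6 = 352.8321, v = 896.8·(-0.02854)/0.85636 + 227.4 = 197.5077

c0=(347.53, 381.71) c1=(561.54, 342.93) c2=(534.50, 149.56) c3=(352.83, 197.51)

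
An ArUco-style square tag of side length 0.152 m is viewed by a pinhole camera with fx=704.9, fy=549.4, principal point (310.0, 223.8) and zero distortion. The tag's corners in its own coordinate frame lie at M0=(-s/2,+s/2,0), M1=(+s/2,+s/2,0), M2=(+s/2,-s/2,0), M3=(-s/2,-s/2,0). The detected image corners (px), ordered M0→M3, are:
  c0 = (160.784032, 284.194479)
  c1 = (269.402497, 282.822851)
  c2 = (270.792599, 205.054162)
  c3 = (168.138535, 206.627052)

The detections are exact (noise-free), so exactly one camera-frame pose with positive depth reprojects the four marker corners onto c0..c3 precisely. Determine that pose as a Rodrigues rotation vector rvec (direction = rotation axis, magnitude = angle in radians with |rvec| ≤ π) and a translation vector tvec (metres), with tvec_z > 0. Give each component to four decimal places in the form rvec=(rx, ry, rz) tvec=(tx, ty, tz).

rvec=(-0.3861, 0.0277, -0.0139) tvec=(-0.1331, 0.0364, 1.0114)

Intrinsics K: fx=704.9, fy=549.4, cx=310.0, cy=223.8
Marker side s = 0.152 m; corners in marker frame (Z=0):
  M0 = (-0.0760, +0.0760, 0)
  M1 = (+0.0760, +0.0760, 0)
  M2 = (+0.0760, -0.0760, 0)
  M3 = (-0.0760, -0.0760, 0)
Detected image corners:
  c0 = (160.784032, 284.194479) px
  c1 = (269.402497, 282.822851) px
  c2 = (270.792599, 205.054162) px
  c3 = (168.138535, 206.627052) px
Planar DLT: solve 8×8 A·h = b for H (H[2,2]=1):
  H  [+689.18182 -109.72818 +217.24452]
  H  [-15.60334 +419.84225 +243.57672]
  H  [-0.02411 -0.37246 +1.00000]
B = K⁻¹H; ‖b₁‖=0.988772, ‖b₂‖=0.988772; λ = 2/(‖b₁‖+‖b₂‖) = 1.011355, sign → tz>0 ⇒ λ=+1.011355
r₁ = λ·B[:,0] = (+0.99953,-0.01879,-0.02438); r₂ = λ·B[:,1] = (+0.00823,+0.92630,-0.37669)
r₃ = r₁×r₂ = (+0.02966,+0.37631,+0.92602); SVD([r₁ r₂ r₃]) → R = UVᵀ:
  R  [+0.99953 +0.00823 +0.02966]
  R  [-0.01879 +0.92630 +0.37631]
  R  [-0.02438 -0.37669 +0.92602]
t = (-0.13308, +0.03641, +1.01136) m
tr R = 2.851851; θ = arccos((tr R − 1)/2) = 0.387318 rad = 22.192°
axis k = ((R−Rᵀ)₃₂, (R−Rᵀ)₁₃, (R−Rᵀ)₂₁) / (2 sinθ) = (-0.996796, +0.071544, -0.035764)
rvec = θ·k = (-0.386077, +0.027710, -0.013852)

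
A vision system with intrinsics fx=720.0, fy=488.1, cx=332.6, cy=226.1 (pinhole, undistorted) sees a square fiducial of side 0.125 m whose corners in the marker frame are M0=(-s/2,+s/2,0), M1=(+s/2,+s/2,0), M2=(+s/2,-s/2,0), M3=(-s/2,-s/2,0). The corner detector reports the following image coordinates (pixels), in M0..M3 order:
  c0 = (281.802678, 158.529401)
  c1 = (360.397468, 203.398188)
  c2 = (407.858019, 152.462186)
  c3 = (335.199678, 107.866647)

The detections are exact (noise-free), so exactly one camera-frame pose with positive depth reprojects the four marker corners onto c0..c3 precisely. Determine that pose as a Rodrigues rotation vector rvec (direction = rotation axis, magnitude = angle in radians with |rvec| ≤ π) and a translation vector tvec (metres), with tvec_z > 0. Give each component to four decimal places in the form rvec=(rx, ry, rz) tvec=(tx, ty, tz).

Intrinsics K: fx=720.0, fy=488.1, cx=332.6, cy=226.1
Marker side s = 0.125 m; corners in marker frame (Z=0):
  M0 = (-0.0625, +0.0625, 0)
  M1 = (+0.0625, +0.0625, 0)
  M2 = (+0.0625, -0.0625, 0)
  M3 = (-0.0625, -0.0625, 0)
Detected image corners:
  c0 = (281.802678, 158.529401) px
  c1 = (360.397468, 203.398188) px
  c2 = (407.858019, 152.462186) px
  c3 = (335.199678, 107.866647) px
Planar DLT: solve 8×8 A·h = b for H (H[2,2]=1):
  H  [+715.66557 -546.23587 +347.72578]
  H  [+407.81010 +342.05462 +155.35643]
  H  [+0.32129 -0.41374 +1.00000]
B = K⁻¹H; ‖b₁‖=1.135661, ‖b₂‖=1.135661; λ = 2/(‖b₁‖+‖b₂‖) = 0.880544, sign → tz>0 ⇒ λ=+0.880544
r₁ = λ·B[:,0] = (+0.74456,+0.60465,+0.28291); r₂ = λ·B[:,1] = (-0.49974,+0.78583,-0.36431)
r₃ = r₁×r₂ = (-0.44260,+0.12987,+0.88726); SVD([r₁ r₂ r₃]) → R = UVᵀ:
  R  [+0.74456 -0.49974 -0.44260]
  R  [+0.60465 +0.78583 +0.12987]
  R  [+0.28291 -0.36431 +0.88726]
t = (+0.01850, -0.12762, +0.88054) m
tr R = 2.417653; θ = arccos((tr R − 1)/2) = 0.782963 rad = 44.860°
axis k = ((R−Rᵀ)₃₂, (R−Rᵀ)₁₃, (R−Rᵀ)₂₁) / (2 sinθ) = (-0.350293, -0.514267, +0.782831)
rvec = θ·k = (-0.274266, -0.402652, +0.612928)

rvec=(-0.2743, -0.4027, 0.6129) tvec=(0.0185, -0.1276, 0.8805)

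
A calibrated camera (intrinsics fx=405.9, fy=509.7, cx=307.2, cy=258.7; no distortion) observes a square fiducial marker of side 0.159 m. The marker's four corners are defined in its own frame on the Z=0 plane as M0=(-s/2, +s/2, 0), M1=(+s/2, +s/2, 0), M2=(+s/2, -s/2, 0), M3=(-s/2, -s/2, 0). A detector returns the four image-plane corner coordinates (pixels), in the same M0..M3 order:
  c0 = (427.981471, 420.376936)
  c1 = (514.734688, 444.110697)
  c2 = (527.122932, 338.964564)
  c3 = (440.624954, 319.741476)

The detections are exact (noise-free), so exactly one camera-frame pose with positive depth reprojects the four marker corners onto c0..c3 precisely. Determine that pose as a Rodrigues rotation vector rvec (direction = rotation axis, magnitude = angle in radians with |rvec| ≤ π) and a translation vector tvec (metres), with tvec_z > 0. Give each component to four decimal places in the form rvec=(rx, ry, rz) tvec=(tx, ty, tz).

rvec=(-0.0621, 0.2043, 0.1665) tvec=(0.3275, 0.1871, 0.7840)

Intrinsics K: fx=405.9, fy=509.7, cx=307.2, cy=258.7
Marker side s = 0.159 m; corners in marker frame (Z=0):
  M0 = (-0.0795, +0.0795, 0)
  M1 = (+0.0795, +0.0795, 0)
  M2 = (+0.0795, -0.0795, 0)
  M3 = (-0.0795, -0.0795, 0)
Detected image corners:
  c0 = (427.981471, 420.376936) px
  c1 = (514.734688, 444.110697) px
  c2 = (527.122932, 338.964564) px
  c3 = (440.624954, 319.741476) px
Planar DLT: solve 8×8 A·h = b for H (H[2,2]=1):
  H  [+418.77237 -105.79418 +476.73552]
  H  [+34.53085 +625.23871 +380.34139]
  H  [-0.26389 -0.05666 +1.00000]
B = K⁻¹H; ‖b₁‖=1.275442, ‖b₂‖=1.275442; λ = 2/(‖b₁‖+‖b₂‖) = 0.784042, sign → tz>0 ⇒ λ=+0.784042
r₁ = λ·B[:,0] = (+0.96550,+0.15813,-0.20690); r₂ = λ·B[:,1] = (-0.17073,+0.98432,-0.04442)
r₃ = r₁×r₂ = (+0.19663,+0.07822,+0.97735); SVD([r₁ r₂ r₃]) → R = UVᵀ:
  R  [+0.96550 -0.17073 +0.19663]
  R  [+0.15813 +0.98432 +0.07822]
  R  [-0.20690 -0.04442 +0.97735]
t = (+0.32748, +0.18711, +0.78404) m
tr R = 2.927166; θ = arccos((tr R − 1)/2) = 0.270704 rad = 15.510°
axis k = ((R−Rᵀ)₃₂, (R−Rᵀ)₁₃, (R−Rᵀ)₂₁) / (2 sinθ) = (-0.229308, +0.754526, +0.614905)
rvec = θ·k = (-0.062074, +0.204253, +0.166457)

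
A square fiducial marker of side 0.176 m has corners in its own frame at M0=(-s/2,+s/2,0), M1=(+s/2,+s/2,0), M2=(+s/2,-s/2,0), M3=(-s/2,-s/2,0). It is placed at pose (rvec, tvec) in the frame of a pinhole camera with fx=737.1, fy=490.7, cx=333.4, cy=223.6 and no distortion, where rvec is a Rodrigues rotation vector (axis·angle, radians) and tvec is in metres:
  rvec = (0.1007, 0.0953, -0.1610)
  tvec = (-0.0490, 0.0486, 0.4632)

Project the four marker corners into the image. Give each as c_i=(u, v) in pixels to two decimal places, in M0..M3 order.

Intrinsics K: fx=737.1, fy=490.7, cx=333.4, cy=223.6
Marker side s = 0.176 m; corners in marker frame (Z=0):
  M0 = (-0.0880, +0.0880, 0)
  M1 = (+0.0880, +0.0880, 0)
  M2 = (+0.0880, -0.0880, 0)
  M3 = (-0.0880, -0.0880, 0)
rvec = (0.1007, 0.0953, -0.1610), |rvec| = θ = 0.21247 rad = 12.174°
Rodrigues: sinθ=0.21088, 1−cosθ=0.02249; R = I + sinθ·[k]× + (1−cosθ)·[k]×²:
    [+0.98256 +0.16457 +0.08651]
    [-0.15501 +0.98204 -0.10759]
    [-0.10266 +0.09230 +0.99042]
t = (-0.0490, 0.0486, 0.4632) m
M0: Pc = R·M0+t = (-0.12098, +0.14866, +0.48036); u = 737.1·(-0.12098)/0.48036 + 333.4 = 147.7529, v = 490.7·(+0.14866)/0.48036 + 223.6 = 375.4613
M1: Pc = R·M1+t = (+0.05195, +0.12138, +0.46229); u = 737.1·(+0.05195)/0.46229 + 333.4 = 416.2289, v = 490.7·(+0.12138)/0.46229 + 223.6 = 352.4380
M2: Pc = R·M2+t = (+0.02298, -0.05146, +0.44604); u = 737.1·(+0.02298)/0.44604 + 333.4 = 371.3807, v = 490.7·(-0.05146)/0.44604 + 223.6 = 166.9877
M3: Pc = R·M3+t = (-0.14995, -0.02418, +0.46411); u = 737.1·(-0.14995)/0.46411 + 333.4 = 95.2533, v = 490.7·(-0.02418)/0.46411 + 223.6 = 198.0366

c0=(147.75, 375.46) c1=(416.23, 352.44) c2=(371.38, 166.99) c3=(95.25, 198.04)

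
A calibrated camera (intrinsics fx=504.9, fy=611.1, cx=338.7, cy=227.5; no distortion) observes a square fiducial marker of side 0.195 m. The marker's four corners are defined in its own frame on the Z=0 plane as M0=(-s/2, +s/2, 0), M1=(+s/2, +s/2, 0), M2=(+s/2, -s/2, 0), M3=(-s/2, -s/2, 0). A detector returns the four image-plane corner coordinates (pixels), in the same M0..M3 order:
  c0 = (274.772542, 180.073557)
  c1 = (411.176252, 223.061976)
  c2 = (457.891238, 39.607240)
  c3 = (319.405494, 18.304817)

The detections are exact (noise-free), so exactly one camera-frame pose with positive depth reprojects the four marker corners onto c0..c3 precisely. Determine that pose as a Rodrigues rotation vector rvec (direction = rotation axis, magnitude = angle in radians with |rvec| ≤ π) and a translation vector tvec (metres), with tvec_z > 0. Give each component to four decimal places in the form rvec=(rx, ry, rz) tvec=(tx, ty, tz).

Intrinsics K: fx=504.9, fy=611.1, cx=338.7, cy=227.5
Marker side s = 0.195 m; corners in marker frame (Z=0):
  M0 = (-0.0975, +0.0975, 0)
  M1 = (+0.0975, +0.0975, 0)
  M2 = (+0.0975, -0.0975, 0)
  M3 = (-0.0975, -0.0975, 0)
Detected image corners:
  c0 = (274.772542, 180.073557) px
  c1 = (411.176252, 223.061976) px
  c2 = (457.891238, 39.607240) px
  c3 = (319.405494, 18.304817) px
Planar DLT: solve 8×8 A·h = b for H (H[2,2]=1):
  H  [+477.97853 -280.89697 +361.94078]
  H  [+92.64848 +867.01789 +113.20873]
  H  [-0.62036 -0.12847 +1.00000]
B = K⁻¹H; ‖b₁‖=1.545476, ‖b₂‖=1.545476; λ = 2/(‖b₁‖+‖b₂‖) = 0.647050, sign → tz>0 ⇒ λ=+0.647050
r₁ = λ·B[:,0] = (+0.88182,+0.24753,-0.40140); r₂ = λ·B[:,1] = (-0.30422,+0.94897,-0.08312)
r₃ = r₁×r₂ = (+0.36034,+0.19541,+0.91212); SVD([r₁ r₂ r₃]) → R = UVᵀ:
  R  [+0.88182 -0.30422 +0.36034]
  R  [+0.24753 +0.94897 +0.19541]
  R  [-0.40140 -0.08312 +0.91212]
t = (+0.02978, -0.12101, +0.64705) m
tr R = 2.742910; θ = arccos((tr R − 1)/2) = 0.512635 rad = 29.372°
axis k = ((R−Rᵀ)₃₂, (R−Rᵀ)₁₃, (R−Rᵀ)₂₁) / (2 sinθ) = (-0.283947, +0.776535, +0.562466)
rvec = θ·k = (-0.145561, +0.398079, +0.288340)

rvec=(-0.1456, 0.3981, 0.2883) tvec=(0.0298, -0.1210, 0.6470)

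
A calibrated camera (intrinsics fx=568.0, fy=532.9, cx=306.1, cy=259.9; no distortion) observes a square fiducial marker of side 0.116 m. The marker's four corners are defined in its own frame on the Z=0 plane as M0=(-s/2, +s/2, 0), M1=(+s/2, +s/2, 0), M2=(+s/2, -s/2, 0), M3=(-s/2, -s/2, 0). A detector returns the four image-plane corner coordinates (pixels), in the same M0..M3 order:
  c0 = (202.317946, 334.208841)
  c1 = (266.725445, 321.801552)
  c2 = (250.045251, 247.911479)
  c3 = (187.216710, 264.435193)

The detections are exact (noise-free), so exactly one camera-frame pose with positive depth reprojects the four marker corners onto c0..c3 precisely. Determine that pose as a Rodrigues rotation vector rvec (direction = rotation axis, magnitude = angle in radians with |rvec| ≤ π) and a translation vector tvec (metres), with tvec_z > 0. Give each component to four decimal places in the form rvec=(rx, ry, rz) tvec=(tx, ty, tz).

Intrinsics K: fx=568.0, fy=532.9, cx=306.1, cy=259.9
Marker side s = 0.116 m; corners in marker frame (Z=0):
  M0 = (-0.0580, +0.0580, 0)
  M1 = (+0.0580, +0.0580, 0)
  M2 = (+0.0580, -0.0580, 0)
  M3 = (-0.0580, -0.0580, 0)
Detected image corners:
  c0 = (202.317946, 334.208841) px
  c1 = (266.725445, 321.801552) px
  c2 = (250.045251, 247.911479) px
  c3 = (187.216710, 264.435193) px
Planar DLT: solve 8×8 A·h = b for H (H[2,2]=1):
  H  [+432.52953 +117.25060 +225.59314]
  H  [-274.16128 +593.52862 +292.12418]
  H  [-0.51138 -0.08622 +1.00000]
B = K⁻¹H; ‖b₁‖=1.186305, ‖b₂‖=1.186305; λ = 2/(‖b₁‖+‖b₂‖) = 0.842954, sign → tz>0 ⇒ λ=+0.842954
r₁ = λ·B[:,0] = (+0.87421,-0.22344,-0.43107); r₂ = λ·B[:,1] = (+0.21318,+0.97431,-0.07268)
r₃ = r₁×r₂ = (+0.43624,-0.02835,+0.89938); SVD([r₁ r₂ r₃]) → R = UVᵀ:
  R  [+0.87421 +0.21318 +0.43624]
  R  [-0.22344 +0.97431 -0.02835]
  R  [-0.43107 -0.07268 +0.89938]
t = (-0.11948, +0.05097, +0.84295) m
tr R = 2.747906; θ = arccos((tr R − 1)/2) = 0.507519 rad = 29.079°
axis k = ((R−Rᵀ)₃₂, (R−Rᵀ)₁₃, (R−Rᵀ)₂₁) / (2 sinθ) = (-0.045605, +0.892276, -0.449182)
rvec = θ·k = (-0.023145, +0.452847, -0.227969)

rvec=(-0.0231, 0.4528, -0.2280) tvec=(-0.1195, 0.0510, 0.8430)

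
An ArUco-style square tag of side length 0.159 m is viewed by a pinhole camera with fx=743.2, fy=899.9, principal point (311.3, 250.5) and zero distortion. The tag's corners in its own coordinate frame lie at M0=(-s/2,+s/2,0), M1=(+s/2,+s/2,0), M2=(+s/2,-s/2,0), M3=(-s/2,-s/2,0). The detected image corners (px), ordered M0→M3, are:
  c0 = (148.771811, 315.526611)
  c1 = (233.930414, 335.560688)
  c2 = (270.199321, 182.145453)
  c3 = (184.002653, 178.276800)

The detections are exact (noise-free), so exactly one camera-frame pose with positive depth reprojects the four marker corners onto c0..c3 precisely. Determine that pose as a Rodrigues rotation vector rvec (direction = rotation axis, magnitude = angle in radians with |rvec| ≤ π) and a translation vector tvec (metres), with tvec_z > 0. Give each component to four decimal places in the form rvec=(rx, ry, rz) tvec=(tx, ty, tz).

rvec=(-0.2798, 0.6764, 0.1826) tvec=(-0.1310, 0.0009, 0.9355)

Intrinsics K: fx=743.2, fy=899.9, cx=311.3, cy=250.5
Marker side s = 0.159 m; corners in marker frame (Z=0):
  M0 = (-0.0795, +0.0795, 0)
  M1 = (+0.0795, +0.0795, 0)
  M2 = (+0.0795, -0.0795, 0)
  M3 = (-0.0795, -0.0795, 0)
Detected image corners:
  c0 = (148.771811, 315.526611) px
  c1 = (233.930414, 335.560688) px
  c2 = (270.199321, 182.145453) px
  c3 = (184.002653, 178.276800) px
Planar DLT: solve 8×8 A·h = b for H (H[2,2]=1):
  H  [+396.12838 -268.29759 +207.19831]
  H  [-98.24406 +858.54724 +251.34845]
  H  [-0.68241 -0.20854 +1.00000]
B = K⁻¹H; ‖b₁‖=1.068980, ‖b₂‖=1.068980; λ = 2/(‖b₁‖+‖b₂‖) = 0.935471, sign → tz>0 ⇒ λ=+0.935471
r₁ = λ·B[:,0] = (+0.76600,+0.07557,-0.63838); r₂ = λ·B[:,1] = (-0.25599,+0.94679,-0.19509)
r₃ = r₁×r₂ = (+0.58967,+0.31286,+0.74459); SVD([r₁ r₂ r₃]) → R = UVᵀ:
  R  [+0.76600 -0.25599 +0.58967]
  R  [+0.07557 +0.94679 +0.31286]
  R  [-0.63838 -0.19509 +0.74459]
t = (-0.13103, +0.00088, +0.93547) m
tr R = 2.457382; θ = arccos((tr R − 1)/2) = 0.754388 rad = 43.223°
axis k = ((R−Rᵀ)₃₂, (R−Rᵀ)₁₃, (R−Rᵀ)₂₁) / (2 sinθ) = (-0.370847, +0.896589, +0.242076)
rvec = θ·k = (-0.279762, +0.676376, +0.182619)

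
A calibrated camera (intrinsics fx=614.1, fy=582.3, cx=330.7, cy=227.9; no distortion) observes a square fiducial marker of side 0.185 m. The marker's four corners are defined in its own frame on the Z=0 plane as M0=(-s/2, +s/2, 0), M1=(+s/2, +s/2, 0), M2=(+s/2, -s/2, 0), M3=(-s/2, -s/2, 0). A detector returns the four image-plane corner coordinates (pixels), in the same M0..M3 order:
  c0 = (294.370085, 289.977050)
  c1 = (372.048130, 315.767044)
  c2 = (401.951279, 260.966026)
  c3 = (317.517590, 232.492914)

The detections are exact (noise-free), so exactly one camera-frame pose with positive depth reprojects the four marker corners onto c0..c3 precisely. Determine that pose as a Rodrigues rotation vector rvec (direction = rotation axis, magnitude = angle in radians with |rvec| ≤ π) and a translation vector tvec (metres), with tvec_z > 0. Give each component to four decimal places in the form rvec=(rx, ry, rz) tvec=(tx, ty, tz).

Intrinsics K: fx=614.1, fy=582.3, cx=330.7, cy=227.9
Marker side s = 0.185 m; corners in marker frame (Z=0):
  M0 = (-0.0925, +0.0925, 0)
  M1 = (+0.0925, +0.0925, 0)
  M2 = (+0.0925, -0.0925, 0)
  M3 = (-0.0925, -0.0925, 0)
Detected image corners:
  c0 = (294.370085, 289.977050) px
  c1 = (372.048130, 315.767044) px
  c2 = (401.951279, 260.966026) px
  c3 = (317.517590, 232.492914) px
Planar DLT: solve 8×8 A·h = b for H (H[2,2]=1):
  H  [+449.50944 +16.62785 +346.03646]
  H  [+155.98371 +430.40565 +276.04437]
  H  [+0.03507 +0.46199 +1.00000]
B = K⁻¹H; ‖b₁‖=0.757845, ‖b₂‖=0.757845; λ = 2/(‖b₁‖+‖b₂‖) = 1.319531, sign → tz>0 ⇒ λ=+1.319531
r₁ = λ·B[:,0] = (+0.94095,+0.33536,+0.04627); r₂ = λ·B[:,1] = (-0.29256,+0.73674,+0.60961)
r₃ = r₁×r₂ = (+0.17035,-0.58715,+0.79135); SVD([r₁ r₂ r₃]) → R = UVᵀ:
  R  [+0.94095 -0.29256 +0.17035]
  R  [+0.33536 +0.73674 -0.58715]
  R  [+0.04627 +0.60961 +0.79135]
t = (+0.03295, +0.10910, +1.31953) m
tr R = 2.469039; θ = arccos((tr R − 1)/2) = 0.745838 rad = 42.733°
axis k = ((R−Rᵀ)₃₂, (R−Rᵀ)₁₃, (R−Rᵀ)₂₁) / (2 sinθ) = (+0.881808, +0.091422, +0.462663)
rvec = θ·k = (+0.657686, +0.068186, +0.345072)

rvec=(0.6577, 0.0682, 0.3451) tvec=(0.0330, 0.1091, 1.3195)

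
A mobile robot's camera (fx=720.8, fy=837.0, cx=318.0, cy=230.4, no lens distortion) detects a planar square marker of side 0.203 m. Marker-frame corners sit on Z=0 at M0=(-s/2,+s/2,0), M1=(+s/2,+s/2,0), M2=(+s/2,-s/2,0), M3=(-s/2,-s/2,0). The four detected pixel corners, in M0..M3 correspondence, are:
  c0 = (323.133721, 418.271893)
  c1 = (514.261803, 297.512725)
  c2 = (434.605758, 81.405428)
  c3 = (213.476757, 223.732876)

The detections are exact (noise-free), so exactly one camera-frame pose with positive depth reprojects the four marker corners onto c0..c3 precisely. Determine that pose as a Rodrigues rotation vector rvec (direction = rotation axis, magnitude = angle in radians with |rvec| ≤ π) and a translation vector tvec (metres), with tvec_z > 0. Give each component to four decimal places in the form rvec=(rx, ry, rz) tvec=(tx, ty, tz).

Intrinsics K: fx=720.8, fy=837.0, cx=318.0, cy=230.4
Marker side s = 0.203 m; corners in marker frame (Z=0):
  M0 = (-0.1015, +0.1015, 0)
  M1 = (+0.1015, +0.1015, 0)
  M2 = (+0.1015, -0.1015, 0)
  M3 = (-0.1015, -0.1015, 0)
Detected image corners:
  c0 = (323.133721, 418.271893) px
  c1 = (514.261803, 297.512725) px
  c2 = (434.605758, 81.405428) px
  c3 = (213.476757, 223.732876) px
Planar DLT: solve 8×8 A·h = b for H (H[2,2]=1):
  H  [+993.19938 +740.54516 +374.44292]
  H  [-655.48310 +1199.45871 +263.21642]
  H  [-0.04491 +0.73759 +1.00000]
B = K⁻¹H; ‖b₁‖=1.596793, ‖b₂‖=1.596793; λ = 2/(‖b₁‖+‖b₂‖) = 0.626255, sign → tz>0 ⇒ λ=+0.626255
r₁ = λ·B[:,0] = (+0.87533,-0.48270,-0.02813); r₂ = λ·B[:,1] = (+0.43962,+0.77030,+0.46192)
r₃ = r₁×r₂ = (-0.20130,-0.41670,+0.88647); SVD([r₁ r₂ r₃]) → R = UVᵀ:
  R  [+0.87533 +0.43962 -0.20130]
  R  [-0.48270 +0.77030 -0.41670]
  R  [-0.02813 +0.46192 +0.88647]
t = (+0.04904, +0.02455, +0.62626) m
tr R = 2.532108; θ = arccos((tr R − 1)/2) = 0.698117 rad = 39.999°
axis k = ((R−Rᵀ)₃₂, (R−Rᵀ)₁₃, (R−Rᵀ)₂₁) / (2 sinθ) = (+0.683461, -0.134708, -0.717450)
rvec = θ·k = (+0.477136, -0.094042, -0.500864)

rvec=(0.4771, -0.0940, -0.5009) tvec=(0.0490, 0.0246, 0.6263)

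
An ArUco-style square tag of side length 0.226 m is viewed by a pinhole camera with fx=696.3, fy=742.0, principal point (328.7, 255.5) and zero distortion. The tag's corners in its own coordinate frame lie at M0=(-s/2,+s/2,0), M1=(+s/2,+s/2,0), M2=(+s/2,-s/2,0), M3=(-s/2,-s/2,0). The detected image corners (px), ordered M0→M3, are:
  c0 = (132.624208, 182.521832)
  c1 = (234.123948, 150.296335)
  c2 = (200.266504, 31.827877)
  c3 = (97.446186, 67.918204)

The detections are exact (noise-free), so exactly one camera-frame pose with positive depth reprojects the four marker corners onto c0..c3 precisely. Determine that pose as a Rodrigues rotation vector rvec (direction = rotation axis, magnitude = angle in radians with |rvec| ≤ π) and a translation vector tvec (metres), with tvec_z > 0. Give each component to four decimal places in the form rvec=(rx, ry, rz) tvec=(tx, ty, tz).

Intrinsics K: fx=696.3, fy=742.0, cx=328.7, cy=255.5
Marker side s = 0.226 m; corners in marker frame (Z=0):
  M0 = (-0.1130, +0.1130, 0)
  M1 = (+0.1130, +0.1130, 0)
  M2 = (+0.1130, -0.1130, 0)
  M3 = (-0.1130, -0.1130, 0)
Detected image corners:
  c0 = (132.624208, 182.521832) px
  c1 = (234.123948, 150.296335) px
  c2 = (200.266504, 31.827877) px
  c3 = (97.446186, 67.918204) px
Planar DLT: solve 8×8 A·h = b for H (H[2,2]=1):
  H  [+432.35755 +168.91164 +165.62205]
  H  [-163.83682 +526.03860 +109.00902]
  H  [-0.11827 +0.09716 +1.00000]
B = K⁻¹H; ‖b₁‖=0.710231, ‖b₂‖=0.710231; λ = 2/(‖b₁‖+‖b₂‖) = 1.407993, sign → tz>0 ⇒ λ=+1.407993
r₁ = λ·B[:,0] = (+0.95288,-0.25355,-0.16652); r₂ = λ·B[:,1] = (+0.27698,+0.95109,+0.13680)
r₃ = r₁×r₂ = (+0.12369,-0.17647,+0.97650); SVD([r₁ r₂ r₃]) → R = UVᵀ:
  R  [+0.95288 +0.27698 +0.12369]
  R  [-0.25355 +0.95109 -0.17647]
  R  [-0.16652 +0.13680 +0.97650]
t = (-0.32976, -0.27798, +1.40799) m
tr R = 2.880473; θ = arccos((tr R − 1)/2) = 0.347473 rad = 19.909°
axis k = ((R−Rᵀ)₃₂, (R−Rᵀ)₁₃, (R−Rᵀ)₂₁) / (2 sinθ) = (+0.459983, +0.426121, -0.778997)
rvec = θ·k = (+0.159832, +0.148065, -0.270680)

rvec=(0.1598, 0.1481, -0.2707) tvec=(-0.3298, -0.2780, 1.4080)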